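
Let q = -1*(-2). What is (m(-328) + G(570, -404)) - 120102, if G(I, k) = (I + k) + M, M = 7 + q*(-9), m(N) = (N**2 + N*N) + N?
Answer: 94893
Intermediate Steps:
m(N) = N + 2*N**2 (m(N) = (N**2 + N**2) + N = 2*N**2 + N = N + 2*N**2)
q = 2
M = -11 (M = 7 + 2*(-9) = 7 - 18 = -11)
G(I, k) = -11 + I + k (G(I, k) = (I + k) - 11 = -11 + I + k)
(m(-328) + G(570, -404)) - 120102 = (-328*(1 + 2*(-328)) + (-11 + 570 - 404)) - 120102 = (-328*(1 - 656) + 155) - 120102 = (-328*(-655) + 155) - 120102 = (214840 + 155) - 120102 = 214995 - 120102 = 94893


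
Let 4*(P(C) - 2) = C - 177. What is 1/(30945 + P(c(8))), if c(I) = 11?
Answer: 2/61811 ≈ 3.2357e-5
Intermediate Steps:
P(C) = -169/4 + C/4 (P(C) = 2 + (C - 177)/4 = 2 + (-177 + C)/4 = 2 + (-177/4 + C/4) = -169/4 + C/4)
1/(30945 + P(c(8))) = 1/(30945 + (-169/4 + (¼)*11)) = 1/(30945 + (-169/4 + 11/4)) = 1/(30945 - 79/2) = 1/(61811/2) = 2/61811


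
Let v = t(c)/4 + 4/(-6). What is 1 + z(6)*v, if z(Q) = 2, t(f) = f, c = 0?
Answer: -⅓ ≈ -0.33333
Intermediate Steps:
v = -⅔ (v = 0/4 + 4/(-6) = 0*(¼) + 4*(-⅙) = 0 - ⅔ = -⅔ ≈ -0.66667)
1 + z(6)*v = 1 + 2*(-⅔) = 1 - 4/3 = -⅓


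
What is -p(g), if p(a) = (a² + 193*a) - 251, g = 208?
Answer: -83157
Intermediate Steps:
p(a) = -251 + a² + 193*a
-p(g) = -(-251 + 208² + 193*208) = -(-251 + 43264 + 40144) = -1*83157 = -83157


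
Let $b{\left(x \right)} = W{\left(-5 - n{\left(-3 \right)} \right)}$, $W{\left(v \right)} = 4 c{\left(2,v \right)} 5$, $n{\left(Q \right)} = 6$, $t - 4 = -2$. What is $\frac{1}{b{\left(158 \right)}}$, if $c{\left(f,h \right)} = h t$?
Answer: $- \frac{1}{440} \approx -0.0022727$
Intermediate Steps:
$t = 2$ ($t = 4 - 2 = 2$)
$c{\left(f,h \right)} = 2 h$ ($c{\left(f,h \right)} = h 2 = 2 h$)
$W{\left(v \right)} = 40 v$ ($W{\left(v \right)} = 4 \cdot 2 v 5 = 8 v 5 = 40 v$)
$b{\left(x \right)} = -440$ ($b{\left(x \right)} = 40 \left(-5 - 6\right) = 40 \left(-11\right) = -440$)
$\frac{1}{b{\left(158 \right)}} = \frac{1}{-440} = - \frac{1}{440}$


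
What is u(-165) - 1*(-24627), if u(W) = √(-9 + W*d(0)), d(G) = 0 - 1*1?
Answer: 24627 + 2*√39 ≈ 24640.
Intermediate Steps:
d(G) = -1 (d(G) = 0 - 1 = -1)
u(W) = √(-9 - W) (u(W) = √(-9 + W*(-1)) = √(-9 - W))
u(-165) - 1*(-24627) = √(-9 - 1*(-165)) - 1*(-24627) = √(-9 + 165) + 24627 = √156 + 24627 = 2*√39 + 24627 = 24627 + 2*√39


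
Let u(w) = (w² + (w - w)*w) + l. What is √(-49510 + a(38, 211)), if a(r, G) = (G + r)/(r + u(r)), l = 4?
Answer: I*√109327413946/1486 ≈ 222.51*I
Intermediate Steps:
u(w) = 4 + w² (u(w) = (w² + (w - w)*w) + 4 = (w² + 0*w) + 4 = (w² + 0) + 4 = w² + 4 = 4 + w²)
a(r, G) = (G + r)/(4 + r + r²) (a(r, G) = (G + r)/(r + (4 + r²)) = (G + r)/(4 + r + r²))
√(-49510 + a(38, 211)) = √(-49510 + (211 + 38)/(4 + 38 + 38²)) = √(-49510 + 249/(4 + 38 + 1444)) = √(-49510 + 249/1486) = √(-73571611/1486) = I*√109327413946/1486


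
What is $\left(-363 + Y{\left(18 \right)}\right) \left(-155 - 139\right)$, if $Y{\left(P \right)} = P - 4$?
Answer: $102606$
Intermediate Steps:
$Y{\left(P \right)} = -4 + P$ ($Y{\left(P \right)} = P - 4 = -4 + P$)
$\left(-363 + Y{\left(18 \right)}\right) \left(-155 - 139\right) = \left(-363 + \left(-4 + 18\right)\right) \left(-155 - 139\right) = \left(-363 + 14\right) \left(-294\right) = \left(-349\right) \left(-294\right) = 102606$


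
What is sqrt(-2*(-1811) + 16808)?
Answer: 3*sqrt(2270) ≈ 142.93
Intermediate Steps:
sqrt(-2*(-1811) + 16808) = sqrt(3622 + 16808) = sqrt(20430) = 3*sqrt(2270)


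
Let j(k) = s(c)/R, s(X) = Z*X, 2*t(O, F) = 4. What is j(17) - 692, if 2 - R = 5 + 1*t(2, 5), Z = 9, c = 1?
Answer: -3469/5 ≈ -693.80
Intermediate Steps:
t(O, F) = 2 (t(O, F) = (½)*4 = 2)
R = -5 (R = 2 - (5 + 1*2) = 2 - (5 + 2) = 2 - 1*7 = 2 - 7 = -5)
s(X) = 9*X
j(k) = -9/5 (j(k) = (9*1)/(-5) = 9*(-⅕) = -9/5)
j(17) - 692 = -9/5 - 692 = -3469/5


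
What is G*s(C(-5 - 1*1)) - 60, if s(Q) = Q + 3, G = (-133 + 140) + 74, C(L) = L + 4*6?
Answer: 1641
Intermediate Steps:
C(L) = 24 + L (C(L) = L + 24 = 24 + L)
G = 81 (G = 7 + 74 = 81)
s(Q) = 3 + Q
G*s(C(-5 - 1*1)) - 60 = 81*(3 + (24 + (-5 - 1*1))) - 60 = 81*(3 + (24 + (-5 - 1))) - 60 = 81*(3 + (24 - 6)) - 60 = 81*(3 + 18) - 60 = 81*21 - 60 = 1701 - 60 = 1641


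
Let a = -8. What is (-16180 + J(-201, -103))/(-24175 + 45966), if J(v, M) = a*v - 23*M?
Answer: -12203/21791 ≈ -0.56000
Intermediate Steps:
J(v, M) = -23*M - 8*v (J(v, M) = -8*v - 23*M = -23*M - 8*v)
(-16180 + J(-201, -103))/(-24175 + 45966) = (-16180 + (-23*(-103) - 8*(-201)))/(-24175 + 45966) = (-16180 + (2369 + 1608))/21791 = (-16180 + 3977)*(1/21791) = -12203*1/21791 = -12203/21791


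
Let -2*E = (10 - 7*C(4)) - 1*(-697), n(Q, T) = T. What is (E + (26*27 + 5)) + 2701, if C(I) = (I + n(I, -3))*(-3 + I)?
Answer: 3058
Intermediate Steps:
C(I) = (-3 + I)**2 (C(I) = (I - 3)*(-3 + I) = (-3 + I)*(-3 + I) = (-3 + I)**2)
E = -350 (E = -((10 - 7*(9 + 4**2 - 6*4)) - 1*(-697))/2 = -((10 - 7*(9 + 16 - 24)) + 697)/2 = -((10 - 7*1) + 697)/2 = -((10 - 7) + 697)/2 = -(3 + 697)/2 = -1/2*700 = -350)
(E + (26*27 + 5)) + 2701 = (-350 + (26*27 + 5)) + 2701 = (-350 + (702 + 5)) + 2701 = (-350 + 707) + 2701 = 357 + 2701 = 3058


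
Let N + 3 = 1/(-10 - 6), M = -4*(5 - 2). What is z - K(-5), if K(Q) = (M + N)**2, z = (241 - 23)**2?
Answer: 12108063/256 ≈ 47297.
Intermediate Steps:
z = 47524 (z = 218**2 = 47524)
M = -12 (M = -4*3 = -12)
N = -49/16 (N = -3 + 1/(-10 - 6) = -3 + 1/(-16) = -3 - 1/16 = -49/16 ≈ -3.0625)
K(Q) = 58081/256 (K(Q) = (-12 - 49/16)**2 = (-241/16)**2 = 58081/256)
z - K(-5) = 47524 - 1*58081/256 = 47524 - 58081/256 = 12108063/256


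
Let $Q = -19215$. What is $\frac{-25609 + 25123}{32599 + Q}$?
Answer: $- \frac{243}{6692} \approx -0.036312$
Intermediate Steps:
$\frac{-25609 + 25123}{32599 + Q} = \frac{-25609 + 25123}{32599 - 19215} = - \frac{486}{13384} = \left(-486\right) \frac{1}{13384} = - \frac{243}{6692}$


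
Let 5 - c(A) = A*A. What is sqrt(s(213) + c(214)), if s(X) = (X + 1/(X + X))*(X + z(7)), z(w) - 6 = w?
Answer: 2*sqrt(26626278)/213 ≈ 48.451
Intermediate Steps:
z(w) = 6 + w
s(X) = (13 + X)*(X + 1/(2*X)) (s(X) = (X + 1/(X + X))*(X + (6 + 7)) = (X + 1/(2*X))*(X + 13) = (X + 1/(2*X))*(13 + X) = (13 + X)*(X + 1/(2*X)))
c(A) = 5 - A**2 (c(A) = 5 - A*A = 5 - A**2)
sqrt(s(213) + c(214)) = sqrt((1/2 + 213**2 + 13*213 + (13/2)/213) + (5 - 1*214**2)) = sqrt((1/2 + 45369 + 2769 + (13/2)*(1/213)) + (5 - 1*45796)) = sqrt((1/2 + 45369 + 2769 + 13/426) + (5 - 45796)) = sqrt(10253507/213 - 45791) = sqrt(500024/213) = 2*sqrt(26626278)/213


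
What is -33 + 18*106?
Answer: 1875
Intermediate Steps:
-33 + 18*106 = -33 + 1908 = 1875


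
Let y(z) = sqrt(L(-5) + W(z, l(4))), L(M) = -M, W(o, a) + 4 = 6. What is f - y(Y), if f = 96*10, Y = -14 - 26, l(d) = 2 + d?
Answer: 960 - sqrt(7) ≈ 957.35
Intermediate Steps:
W(o, a) = 2 (W(o, a) = -4 + 6 = 2)
Y = -40
y(z) = sqrt(7) (y(z) = sqrt(-1*(-5) + 2) = sqrt(5 + 2) = sqrt(7))
f = 960
f - y(Y) = 960 - sqrt(7)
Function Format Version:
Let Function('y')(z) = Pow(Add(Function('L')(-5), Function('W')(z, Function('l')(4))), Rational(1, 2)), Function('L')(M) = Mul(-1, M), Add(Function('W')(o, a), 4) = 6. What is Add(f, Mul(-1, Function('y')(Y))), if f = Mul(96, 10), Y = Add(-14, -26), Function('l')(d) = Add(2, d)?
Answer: Add(960, Mul(-1, Pow(7, Rational(1, 2)))) ≈ 957.35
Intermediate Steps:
Function('W')(o, a) = 2 (Function('W')(o, a) = Add(-4, 6) = 2)
Y = -40
Function('y')(z) = Pow(7, Rational(1, 2)) (Function('y')(z) = Pow(Add(Mul(-1, -5), 2), Rational(1, 2)) = Pow(Add(5, 2), Rational(1, 2)) = Pow(7, Rational(1, 2)))
f = 960
Add(f, Mul(-1, Function('y')(Y))) = Add(960, Mul(-1, Pow(7, Rational(1, 2))))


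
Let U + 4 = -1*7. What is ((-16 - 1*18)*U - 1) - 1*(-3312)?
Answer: 3685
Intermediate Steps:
U = -11 (U = -4 - 1*7 = -4 - 7 = -11)
((-16 - 1*18)*U - 1) - 1*(-3312) = ((-16 - 1*18)*(-11) - 1) - 1*(-3312) = ((-16 - 18)*(-11) - 1) + 3312 = (-34*(-11) - 1) + 3312 = (374 - 1) + 3312 = 373 + 3312 = 3685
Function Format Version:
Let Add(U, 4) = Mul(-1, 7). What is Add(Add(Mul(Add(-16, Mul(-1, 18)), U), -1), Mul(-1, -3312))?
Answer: 3685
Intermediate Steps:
U = -11 (U = Add(-4, Mul(-1, 7)) = Add(-4, -7) = -11)
Add(Add(Mul(Add(-16, Mul(-1, 18)), U), -1), Mul(-1, -3312)) = Add(Add(Mul(Add(-16, Mul(-1, 18)), -11), -1), Mul(-1, -3312)) = Add(Add(Mul(Add(-16, -18), -11), -1), 3312) = Add(Add(Mul(-34, -11), -1), 3312) = Add(Add(374, -1), 3312) = Add(373, 3312) = 3685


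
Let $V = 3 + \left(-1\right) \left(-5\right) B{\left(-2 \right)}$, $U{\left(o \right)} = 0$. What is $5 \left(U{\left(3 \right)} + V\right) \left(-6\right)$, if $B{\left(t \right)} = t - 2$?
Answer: $510$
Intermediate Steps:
$B{\left(t \right)} = -2 + t$ ($B{\left(t \right)} = t - 2 = -2 + t$)
$V = -17$ ($V = 3 + \left(-1\right) \left(-5\right) \left(-2 - 2\right) = 3 + 5 \left(-4\right) = 3 - 20 = -17$)
$5 \left(U{\left(3 \right)} + V\right) \left(-6\right) = 5 \left(0 - 17\right) \left(-6\right) = 5 \left(-17\right) \left(-6\right) = \left(-85\right) \left(-6\right) = 510$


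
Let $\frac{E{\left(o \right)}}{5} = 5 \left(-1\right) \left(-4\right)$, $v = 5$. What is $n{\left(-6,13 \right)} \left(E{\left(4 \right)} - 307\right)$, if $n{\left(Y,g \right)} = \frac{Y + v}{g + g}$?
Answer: $\frac{207}{26} \approx 7.9615$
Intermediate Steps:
$n{\left(Y,g \right)} = \frac{5 + Y}{2 g}$ ($n{\left(Y,g \right)} = \frac{Y + 5}{g + g} = \frac{5 + Y}{2 g}$)
$E{\left(o \right)} = 100$ ($E{\left(o \right)} = 5 \cdot 5 \left(-1\right) \left(-4\right) = 5 \left(\left(-5\right) \left(-4\right)\right) = 5 \cdot 20 = 100$)
$n{\left(-6,13 \right)} \left(E{\left(4 \right)} - 307\right) = \frac{5 - 6}{2 \cdot 13} \left(100 - 307\right) = \frac{1}{2} \cdot \frac{1}{13} \left(-1\right) \left(-207\right) = \left(- \frac{1}{26}\right) \left(-207\right) = \frac{207}{26}$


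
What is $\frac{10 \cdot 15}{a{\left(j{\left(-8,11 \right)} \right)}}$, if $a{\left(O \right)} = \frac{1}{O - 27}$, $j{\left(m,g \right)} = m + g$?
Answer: $-3600$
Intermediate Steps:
$j{\left(m,g \right)} = g + m$
$a{\left(O \right)} = \frac{1}{-27 + O}$
$\frac{10 \cdot 15}{a{\left(j{\left(-8,11 \right)} \right)}} = \frac{10 \cdot 15}{\frac{1}{-27 + \left(11 - 8\right)}} = \frac{150}{\frac{1}{-27 + 3}} = \frac{150}{\frac{1}{-24}} = \frac{150}{- \frac{1}{24}} = 150 \left(-24\right) = -3600$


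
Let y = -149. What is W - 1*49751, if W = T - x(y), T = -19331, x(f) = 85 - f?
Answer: -69316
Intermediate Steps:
W = -19565 (W = -19331 - (85 - 1*(-149)) = -19331 - (85 + 149) = -19331 - 1*234 = -19331 - 234 = -19565)
W - 1*49751 = -19565 - 1*49751 = -19565 - 49751 = -69316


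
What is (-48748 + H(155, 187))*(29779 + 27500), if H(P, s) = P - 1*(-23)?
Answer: -2782041030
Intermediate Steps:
H(P, s) = 23 + P (H(P, s) = P + 23 = 23 + P)
(-48748 + H(155, 187))*(29779 + 27500) = (-48748 + (23 + 155))*(29779 + 27500) = (-48748 + 178)*57279 = -48570*57279 = -2782041030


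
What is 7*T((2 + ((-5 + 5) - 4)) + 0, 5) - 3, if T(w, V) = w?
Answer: -17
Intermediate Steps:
7*T((2 + ((-5 + 5) - 4)) + 0, 5) - 3 = 7*((2 + ((-5 + 5) - 4)) + 0) - 3 = 7*((2 + (0 - 4)) + 0) - 3 = 7*((2 - 4) + 0) - 3 = 7*(-2 + 0) - 3 = 7*(-2) - 3 = -14 - 3 = -17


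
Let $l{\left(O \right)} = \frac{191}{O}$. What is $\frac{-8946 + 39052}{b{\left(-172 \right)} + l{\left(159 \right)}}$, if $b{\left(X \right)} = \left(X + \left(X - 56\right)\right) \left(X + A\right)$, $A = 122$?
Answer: $\frac{4786854}{3180191} \approx 1.5052$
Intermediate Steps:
$b{\left(X \right)} = \left(-56 + 2 X\right) \left(122 + X\right)$ ($b{\left(X \right)} = \left(X + \left(X - 56\right)\right) \left(X + 122\right) = \left(X + \left(X - 56\right)\right) \left(122 + X\right) = \left(X + \left(-56 + X\right)\right) \left(122 + X\right) = \left(-56 + 2 X\right) \left(122 + X\right)$)
$\frac{-8946 + 39052}{b{\left(-172 \right)} + l{\left(159 \right)}} = \frac{-8946 + 39052}{\left(-6832 + 2 \left(-172\right)^{2} + 188 \left(-172\right)\right) + \frac{191}{159}} = \frac{30106}{\left(-6832 + 2 \cdot 29584 - 32336\right) + 191 \cdot \frac{1}{159}} = \frac{30106}{\left(-6832 + 59168 - 32336\right) + \frac{191}{159}} = \frac{30106}{20000 + \frac{191}{159}} = \frac{30106}{\frac{3180191}{159}} = 30106 \cdot \frac{159}{3180191} = \frac{4786854}{3180191}$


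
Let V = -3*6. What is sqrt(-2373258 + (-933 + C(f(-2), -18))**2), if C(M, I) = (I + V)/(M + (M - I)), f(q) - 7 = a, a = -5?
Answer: I*sqrt(181465257)/11 ≈ 1224.6*I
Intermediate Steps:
f(q) = 2 (f(q) = 7 - 5 = 2)
V = -18
C(M, I) = (-18 + I)/(-I + 2*M) (C(M, I) = (I - 18)/(M + (M - I)) = (-18 + I)/(-I + 2*M))
sqrt(-2373258 + (-933 + C(f(-2), -18))**2) = sqrt(-2373258 + (-933 + (18 - 1*(-18))/(-18 - 2*2))**2) = sqrt(-2373258 + (-933 + (18 + 18)/(-18 - 4))**2) = sqrt(-2373258 + (-933 + 36/(-22))**2) = sqrt(-2373258 + (-933 - 1/22*36)**2) = sqrt(-2373258 + (-933 - 18/11)**2) = sqrt(-2373258 + (-10281/11)**2) = sqrt(-2373258 + 105698961/121) = sqrt(-181465257/121) = I*sqrt(181465257)/11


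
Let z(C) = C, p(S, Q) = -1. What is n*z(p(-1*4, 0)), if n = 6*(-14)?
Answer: 84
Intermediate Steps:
n = -84
n*z(p(-1*4, 0)) = -84*(-1) = 84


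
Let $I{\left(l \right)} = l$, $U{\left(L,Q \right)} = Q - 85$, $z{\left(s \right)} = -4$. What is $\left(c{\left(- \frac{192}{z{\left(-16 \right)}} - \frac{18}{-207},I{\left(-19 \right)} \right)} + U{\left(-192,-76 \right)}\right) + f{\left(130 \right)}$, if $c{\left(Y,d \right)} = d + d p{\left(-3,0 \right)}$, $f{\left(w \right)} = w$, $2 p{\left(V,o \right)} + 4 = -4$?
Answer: $26$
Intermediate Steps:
$p{\left(V,o \right)} = -4$ ($p{\left(V,o \right)} = -2 + \frac{1}{2} \left(-4\right) = -2 - 2 = -4$)
$U{\left(L,Q \right)} = -85 + Q$
$c{\left(Y,d \right)} = - 3 d$ ($c{\left(Y,d \right)} = d + d \left(-4\right) = d - 4 d = - 3 d$)
$\left(c{\left(- \frac{192}{z{\left(-16 \right)}} - \frac{18}{-207},I{\left(-19 \right)} \right)} + U{\left(-192,-76 \right)}\right) + f{\left(130 \right)} = \left(\left(-3\right) \left(-19\right) - 161\right) + 130 = \left(57 - 161\right) + 130 = -104 + 130 = 26$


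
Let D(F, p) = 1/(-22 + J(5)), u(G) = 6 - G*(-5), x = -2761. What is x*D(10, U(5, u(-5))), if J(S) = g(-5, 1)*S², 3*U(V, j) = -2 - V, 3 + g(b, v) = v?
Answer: 2761/72 ≈ 38.347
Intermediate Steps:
g(b, v) = -3 + v
u(G) = 6 + 5*G (u(G) = 6 - (-5)*G = 6 + 5*G)
U(V, j) = -⅔ - V/3 (U(V, j) = (-2 - V)/3 = -⅔ - V/3)
J(S) = -2*S² (J(S) = (-3 + 1)*S² = -2*S²)
D(F, p) = -1/72 (D(F, p) = 1/(-22 - 2*5²) = 1/(-22 - 2*25) = 1/(-22 - 50) = 1/(-72) = -1/72)
x*D(10, U(5, u(-5))) = -2761*(-1/72) = 2761/72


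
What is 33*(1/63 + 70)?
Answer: 48521/21 ≈ 2310.5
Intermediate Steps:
33*(1/63 + 70) = 33*(4411/63) = 48521/21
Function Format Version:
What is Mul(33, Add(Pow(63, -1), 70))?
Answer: Rational(48521, 21) ≈ 2310.5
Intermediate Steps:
Mul(33, Add(Pow(63, -1), 70)) = Mul(33, Add(Rational(1, 63), 70)) = Mul(33, Rational(4411, 63)) = Rational(48521, 21)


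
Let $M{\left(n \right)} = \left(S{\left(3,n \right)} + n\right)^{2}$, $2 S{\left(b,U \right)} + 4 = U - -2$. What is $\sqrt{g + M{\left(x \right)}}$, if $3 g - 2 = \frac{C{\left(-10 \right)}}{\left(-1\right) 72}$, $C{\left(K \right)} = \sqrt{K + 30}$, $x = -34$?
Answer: $\frac{\sqrt{876312 - 3 \sqrt{5}}}{18} \approx 52.006$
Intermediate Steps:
$C{\left(K \right)} = \sqrt{30 + K}$
$S{\left(b,U \right)} = -1 + \frac{U}{2}$ ($S{\left(b,U \right)} = -2 + \frac{U - -2}{2} = -2 + \frac{U + 2}{2} = -2 + \frac{2 + U}{2} = -2 + \left(1 + \frac{U}{2}\right) = -1 + \frac{U}{2}$)
$g = \frac{2}{3} - \frac{\sqrt{5}}{108}$ ($g = \frac{2}{3} + \frac{\sqrt{30 - 10} \frac{1}{\left(-1\right) 72}}{3} = \frac{2}{3} + \frac{\sqrt{20} \frac{1}{-72}}{3} = \frac{2}{3} + \frac{2 \sqrt{5} \left(- \frac{1}{72}\right)}{3} = \frac{2}{3} + \frac{\left(- \frac{1}{36}\right) \sqrt{5}}{3} = \frac{2}{3} - \frac{\sqrt{5}}{108} \approx 0.64596$)
$M{\left(n \right)} = \left(-1 + \frac{3 n}{2}\right)^{2}$ ($M{\left(n \right)} = \left(\left(-1 + \frac{n}{2}\right) + n\right)^{2} = \left(-1 + \frac{3 n}{2}\right)^{2}$)
$\sqrt{g + M{\left(x \right)}} = \sqrt{\left(\frac{2}{3} - \frac{\sqrt{5}}{108}\right) + \frac{\left(-2 + 3 \left(-34\right)\right)^{2}}{4}} = \sqrt{\left(\frac{2}{3} - \frac{\sqrt{5}}{108}\right) + \frac{\left(-2 - 102\right)^{2}}{4}} = \sqrt{\left(\frac{2}{3} - \frac{\sqrt{5}}{108}\right) + \frac{\left(-104\right)^{2}}{4}} = \sqrt{\left(\frac{2}{3} - \frac{\sqrt{5}}{108}\right) + \frac{1}{4} \cdot 10816} = \sqrt{\left(\frac{2}{3} - \frac{\sqrt{5}}{108}\right) + 2704} = \sqrt{\frac{8114}{3} - \frac{\sqrt{5}}{108}}$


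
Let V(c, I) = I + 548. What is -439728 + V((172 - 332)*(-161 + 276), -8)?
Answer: -439188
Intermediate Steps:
V(c, I) = 548 + I
-439728 + V((172 - 332)*(-161 + 276), -8) = -439728 + (548 - 8) = -439728 + 540 = -439188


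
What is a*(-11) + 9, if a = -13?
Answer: 152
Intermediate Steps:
a*(-11) + 9 = -13*(-11) + 9 = 143 + 9 = 152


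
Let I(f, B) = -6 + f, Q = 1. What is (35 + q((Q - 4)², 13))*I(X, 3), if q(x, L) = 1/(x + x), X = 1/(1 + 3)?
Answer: -14513/72 ≈ -201.57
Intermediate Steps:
X = ¼ (X = 1/4 = ¼ ≈ 0.25000)
q(x, L) = 1/(2*x)
(35 + q((Q - 4)², 13))*I(X, 3) = (35 + 1/(2*((1 - 4)²)))*(-6 + ¼) = (35 + 1/(2*((-3)²)))*(-23/4) = (35 + (½)/9)*(-23/4) = (35 + (½)*(⅑))*(-23/4) = (35 + 1/18)*(-23/4) = (631/18)*(-23/4) = -14513/72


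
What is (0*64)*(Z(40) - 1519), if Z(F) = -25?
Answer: 0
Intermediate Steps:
(0*64)*(Z(40) - 1519) = (0*64)*(-25 - 1519) = 0*(-1544) = 0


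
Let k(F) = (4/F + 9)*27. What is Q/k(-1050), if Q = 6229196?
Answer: 1090109300/42507 ≈ 25645.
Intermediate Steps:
k(F) = 243 + 108/F (k(F) = (9 + 4/F)*27 = 243 + 108/F)
Q/k(-1050) = 6229196/(243 + 108/(-1050)) = 6229196/(243 + 108*(-1/1050)) = 6229196/(243 - 18/175) = 6229196/(42507/175) = 6229196*(175/42507) = 1090109300/42507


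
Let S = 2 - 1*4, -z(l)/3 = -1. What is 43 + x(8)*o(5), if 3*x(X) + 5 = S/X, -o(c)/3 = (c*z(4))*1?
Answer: 487/4 ≈ 121.75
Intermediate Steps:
z(l) = 3 (z(l) = -3*(-1) = 3)
S = -2 (S = 2 - 4 = -2)
o(c) = -9*c (o(c) = -3*c*3 = -3*3*c = -9*c)
x(X) = -5/3 - 2/(3*X) (x(X) = -5/3 + (-2/X)/3 = -5/3 - 2/(3*X))
43 + x(8)*o(5) = 43 + ((1/3)*(-2 - 5*8)/8)*(-9*5) = 43 + ((1/3)*(1/8)*(-2 - 40))*(-45) = 43 + ((1/3)*(1/8)*(-42))*(-45) = 43 - 7/4*(-45) = 43 + 315/4 = 487/4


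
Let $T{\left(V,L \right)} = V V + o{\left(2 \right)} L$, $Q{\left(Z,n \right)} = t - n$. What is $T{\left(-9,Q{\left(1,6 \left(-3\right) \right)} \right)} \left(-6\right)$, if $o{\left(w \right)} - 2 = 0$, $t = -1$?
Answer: $-690$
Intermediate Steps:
$o{\left(w \right)} = 2$ ($o{\left(w \right)} = 2 + 0 = 2$)
$Q{\left(Z,n \right)} = -1 - n$
$T{\left(V,L \right)} = V^{2} + 2 L$ ($T{\left(V,L \right)} = V V + 2 L = V^{2} + 2 L$)
$T{\left(-9,Q{\left(1,6 \left(-3\right) \right)} \right)} \left(-6\right) = \left(\left(-9\right)^{2} + 2 \left(-1 - 6 \left(-3\right)\right)\right) \left(-6\right) = \left(81 + 2 \left(-1 - -18\right)\right) \left(-6\right) = \left(81 + 2 \left(-1 + 18\right)\right) \left(-6\right) = \left(81 + 2 \cdot 17\right) \left(-6\right) = \left(81 + 34\right) \left(-6\right) = 115 \left(-6\right) = -690$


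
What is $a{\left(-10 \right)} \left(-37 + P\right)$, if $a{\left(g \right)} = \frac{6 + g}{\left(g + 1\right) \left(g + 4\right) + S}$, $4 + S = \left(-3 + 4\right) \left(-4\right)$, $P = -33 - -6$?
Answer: $\frac{128}{23} \approx 5.5652$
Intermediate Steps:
$P = -27$ ($P = -33 + 6 = -27$)
$S = -8$ ($S = -4 + \left(-3 + 4\right) \left(-4\right) = -4 + 1 \left(-4\right) = -4 - 4 = -8$)
$a{\left(g \right)} = \frac{6 + g}{-8 + \left(1 + g\right) \left(4 + g\right)}$ ($a{\left(g \right)} = \frac{6 + g}{\left(g + 1\right) \left(g + 4\right) - 8} = \frac{6 + g}{\left(1 + g\right) \left(4 + g\right) - 8} = \frac{6 + g}{-8 + \left(1 + g\right) \left(4 + g\right)}$)
$a{\left(-10 \right)} \left(-37 + P\right) = \frac{6 - 10}{-4 + \left(-10\right)^{2} + 5 \left(-10\right)} \left(-37 - 27\right) = \frac{1}{-4 + 100 - 50} \left(-4\right) \left(-64\right) = \frac{1}{46} \left(-4\right) \left(-64\right) = \left(- \frac{2}{23}\right) \left(-64\right) = \frac{128}{23}$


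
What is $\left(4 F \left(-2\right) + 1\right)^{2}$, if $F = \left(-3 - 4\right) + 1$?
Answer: $2401$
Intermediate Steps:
$F = -6$ ($F = -7 + 1 = -6$)
$\left(4 F \left(-2\right) + 1\right)^{2} = \left(4 \left(-6\right) \left(-2\right) + 1\right)^{2} = \left(\left(-24\right) \left(-2\right) + 1\right)^{2} = \left(48 + 1\right)^{2} = 49^{2} = 2401$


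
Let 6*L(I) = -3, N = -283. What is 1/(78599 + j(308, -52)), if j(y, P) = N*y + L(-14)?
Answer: -2/17131 ≈ -0.00011675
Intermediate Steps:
L(I) = -½ (L(I) = (⅙)*(-3) = -½)
j(y, P) = -½ - 283*y (j(y, P) = -283*y - ½ = -½ - 283*y)
1/(78599 + j(308, -52)) = 1/(78599 + (-½ - 283*308)) = 1/(78599 + (-½ - 87164)) = 1/(78599 - 174329/2) = 1/(-17131/2) = -2/17131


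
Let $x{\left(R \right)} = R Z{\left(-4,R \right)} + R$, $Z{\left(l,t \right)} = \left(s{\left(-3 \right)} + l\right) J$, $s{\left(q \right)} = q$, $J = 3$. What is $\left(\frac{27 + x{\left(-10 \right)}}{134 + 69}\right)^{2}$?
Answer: $\frac{51529}{41209} \approx 1.2504$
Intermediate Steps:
$Z{\left(l,t \right)} = -9 + 3 l$ ($Z{\left(l,t \right)} = \left(-3 + l\right) 3 = -9 + 3 l$)
$x{\left(R \right)} = - 20 R$ ($x{\left(R \right)} = R \left(-9 + 3 \left(-4\right)\right) + R = R \left(-9 - 12\right) + R = R \left(-21\right) + R = - 21 R + R = - 20 R$)
$\left(\frac{27 + x{\left(-10 \right)}}{134 + 69}\right)^{2} = \left(\frac{27 - -200}{134 + 69}\right)^{2} = \left(\frac{27 + 200}{203}\right)^{2} = \left(227 \cdot \frac{1}{203}\right)^{2} = \left(\frac{227}{203}\right)^{2} = \frac{51529}{41209}$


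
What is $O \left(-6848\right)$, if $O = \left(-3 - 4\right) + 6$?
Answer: $6848$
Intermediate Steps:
$O = -1$ ($O = -7 + 6 = -1$)
$O \left(-6848\right) = \left(-1\right) \left(-6848\right) = 6848$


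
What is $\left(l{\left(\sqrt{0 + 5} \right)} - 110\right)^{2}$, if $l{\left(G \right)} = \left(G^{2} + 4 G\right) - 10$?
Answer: $13305 - 920 \sqrt{5} \approx 11248.0$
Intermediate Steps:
$l{\left(G \right)} = -10 + G^{2} + 4 G$
$\left(l{\left(\sqrt{0 + 5} \right)} - 110\right)^{2} = \left(\left(-10 + \left(\sqrt{0 + 5}\right)^{2} + 4 \sqrt{0 + 5}\right) - 110\right)^{2} = \left(\left(-10 + \left(\sqrt{5}\right)^{2} + 4 \sqrt{5}\right) - 110\right)^{2} = \left(\left(-10 + 5 + 4 \sqrt{5}\right) - 110\right)^{2} = \left(\left(-5 + 4 \sqrt{5}\right) - 110\right)^{2} = \left(-115 + 4 \sqrt{5}\right)^{2}$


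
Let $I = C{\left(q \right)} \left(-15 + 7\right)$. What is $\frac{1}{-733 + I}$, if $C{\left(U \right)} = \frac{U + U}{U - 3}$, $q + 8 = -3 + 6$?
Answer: $- \frac{1}{743} \approx -0.0013459$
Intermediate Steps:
$q = -5$ ($q = -8 + \left(-3 + 6\right) = -8 + 3 = -5$)
$C{\left(U \right)} = \frac{2 U}{-3 + U}$
$I = -10$ ($I = 2 \left(-5\right) \frac{1}{-3 - 5} \left(-15 + 7\right) = 2 \left(-5\right) \frac{1}{-8} \left(-8\right) = 2 \left(-5\right) \left(- \frac{1}{8}\right) \left(-8\right) = \frac{5}{4} \left(-8\right) = -10$)
$\frac{1}{-733 + I} = \frac{1}{-733 - 10} = \frac{1}{-743} = - \frac{1}{743}$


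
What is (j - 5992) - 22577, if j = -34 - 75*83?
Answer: -34828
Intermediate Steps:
j = -6259 (j = -34 - 6225 = -6259)
(j - 5992) - 22577 = (-6259 - 5992) - 22577 = -12251 - 22577 = -34828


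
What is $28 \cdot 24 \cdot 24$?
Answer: $16128$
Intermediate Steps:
$28 \cdot 24 \cdot 24 = 672 \cdot 24 = 16128$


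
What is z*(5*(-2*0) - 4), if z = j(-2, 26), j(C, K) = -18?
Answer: 72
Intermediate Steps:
z = -18
z*(5*(-2*0) - 4) = -18*(5*(-2*0) - 4) = -18*(5*0 - 4) = -18*(0 - 4) = -18*(-4) = 72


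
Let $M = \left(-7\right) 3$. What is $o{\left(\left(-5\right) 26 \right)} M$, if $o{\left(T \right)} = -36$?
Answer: $756$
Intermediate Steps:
$M = -21$
$o{\left(\left(-5\right) 26 \right)} M = \left(-36\right) \left(-21\right) = 756$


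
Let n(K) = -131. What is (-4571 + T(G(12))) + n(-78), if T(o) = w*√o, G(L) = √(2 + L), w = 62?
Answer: -4702 + 62*14^(¼) ≈ -4582.1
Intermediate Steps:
T(o) = 62*√o
(-4571 + T(G(12))) + n(-78) = (-4571 + 62*√(√(2 + 12))) - 131 = (-4571 + 62*√(√14)) - 131 = (-4571 + 62*14^(¼)) - 131 = -4702 + 62*14^(¼)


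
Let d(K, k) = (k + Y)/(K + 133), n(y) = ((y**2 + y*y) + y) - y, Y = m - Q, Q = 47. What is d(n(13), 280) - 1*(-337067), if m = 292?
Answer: 52919694/157 ≈ 3.3707e+5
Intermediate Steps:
Y = 245 (Y = 292 - 1*47 = 292 - 47 = 245)
n(y) = 2*y**2 (n(y) = ((y**2 + y**2) + y) - y = (2*y**2 + y) - y = (y + 2*y**2) - y = 2*y**2)
d(K, k) = (245 + k)/(133 + K) (d(K, k) = (k + 245)/(K + 133) = (245 + k)/(133 + K))
d(n(13), 280) - 1*(-337067) = (245 + 280)/(133 + 2*13**2) - 1*(-337067) = 525/(133 + 2*169) + 337067 = 525/(133 + 338) + 337067 = 525/471 + 337067 = (1/471)*525 + 337067 = 175/157 + 337067 = 52919694/157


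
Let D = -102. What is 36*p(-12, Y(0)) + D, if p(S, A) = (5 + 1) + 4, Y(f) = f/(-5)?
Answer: 258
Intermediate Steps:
Y(f) = -f/5 (Y(f) = f*(-1/5) = -f/5)
p(S, A) = 10 (p(S, A) = 6 + 4 = 10)
36*p(-12, Y(0)) + D = 36*10 - 102 = 360 - 102 = 258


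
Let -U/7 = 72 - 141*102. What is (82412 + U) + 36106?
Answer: 218688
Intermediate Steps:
U = 100170 (U = -7*(72 - 141*102) = -7*(72 - 14382) = -7*(-14310) = 100170)
(82412 + U) + 36106 = (82412 + 100170) + 36106 = 182582 + 36106 = 218688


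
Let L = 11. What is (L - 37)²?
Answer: 676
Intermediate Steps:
(L - 37)² = (11 - 37)² = (-26)² = 676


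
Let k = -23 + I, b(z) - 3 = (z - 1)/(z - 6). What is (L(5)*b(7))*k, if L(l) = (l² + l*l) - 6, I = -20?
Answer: -17028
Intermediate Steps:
L(l) = -6 + 2*l² (L(l) = (l² + l²) - 6 = 2*l² - 6 = -6 + 2*l²)
b(z) = 3 + (-1 + z)/(-6 + z) (b(z) = 3 + (z - 1)/(z - 6) = 3 + (-1 + z)/(-6 + z))
k = -43 (k = -23 - 20 = -43)
(L(5)*b(7))*k = ((-6 + 2*5²)*((-19 + 4*7)/(-6 + 7)))*(-43) = ((-6 + 2*25)*((-19 + 28)/1))*(-43) = ((-6 + 50)*(1*9))*(-43) = (44*9)*(-43) = 396*(-43) = -17028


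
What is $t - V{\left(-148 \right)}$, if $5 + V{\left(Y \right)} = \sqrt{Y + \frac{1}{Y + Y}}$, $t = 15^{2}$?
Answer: $230 - \frac{i \sqrt{3241866}}{148} \approx 230.0 - 12.166 i$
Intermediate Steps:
$t = 225$
$V{\left(Y \right)} = -5 + \sqrt{Y + \frac{1}{2 Y}}$ ($V{\left(Y \right)} = -5 + \sqrt{Y + \frac{1}{Y + Y}} = -5 + \sqrt{Y + \frac{1}{2 Y}}$)
$t - V{\left(-148 \right)} = 225 - \left(-5 + \frac{\sqrt{\frac{2}{-148} + 4 \left(-148\right)}}{2}\right) = 225 - \left(-5 + \frac{\sqrt{2 \left(- \frac{1}{148}\right) - 592}}{2}\right) = 225 - \left(-5 + \frac{\sqrt{- \frac{1}{74} - 592}}{2}\right) = 225 - \left(-5 + \frac{\sqrt{- \frac{43809}{74}}}{2}\right) = 225 - \left(-5 + \frac{\frac{1}{74} i \sqrt{3241866}}{2}\right) = 225 - \left(-5 + \frac{i \sqrt{3241866}}{148}\right) = 225 + \left(5 - \frac{i \sqrt{3241866}}{148}\right) = 230 - \frac{i \sqrt{3241866}}{148}$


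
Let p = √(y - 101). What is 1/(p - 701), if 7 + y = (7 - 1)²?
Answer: -701/491473 - 6*I*√2/491473 ≈ -0.0014263 - 1.7265e-5*I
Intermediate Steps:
y = 29 (y = -7 + (7 - 1)² = -7 + 6² = -7 + 36 = 29)
p = 6*I*√2 (p = √(29 - 101) = √(-72) = 6*I*√2 ≈ 8.4853*I)
1/(p - 701) = 1/(6*I*√2 - 701) = 1/(-701 + 6*I*√2)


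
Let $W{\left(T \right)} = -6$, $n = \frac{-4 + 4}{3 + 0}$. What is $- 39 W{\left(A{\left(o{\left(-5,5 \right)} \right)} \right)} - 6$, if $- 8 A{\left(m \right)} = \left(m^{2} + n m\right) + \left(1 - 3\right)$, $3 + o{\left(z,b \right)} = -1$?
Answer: $228$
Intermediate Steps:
$n = 0$ ($n = \frac{0}{3} = 0 \cdot \frac{1}{3} = 0$)
$o{\left(z,b \right)} = -4$ ($o{\left(z,b \right)} = -3 - 1 = -4$)
$A{\left(m \right)} = \frac{1}{4} - \frac{m^{2}}{8}$ ($A{\left(m \right)} = - \frac{\left(m^{2} + 0 m\right) + \left(1 - 3\right)}{8} = - \frac{\left(m^{2} + 0\right) + \left(1 - 3\right)}{8} = - \frac{m^{2} - 2}{8} = - \frac{-2 + m^{2}}{8} = \frac{1}{4} - \frac{m^{2}}{8}$)
$- 39 W{\left(A{\left(o{\left(-5,5 \right)} \right)} \right)} - 6 = \left(-39\right) \left(-6\right) - 6 = 234 - 6 = 228$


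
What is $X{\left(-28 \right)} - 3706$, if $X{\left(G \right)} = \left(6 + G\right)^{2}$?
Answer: $-3222$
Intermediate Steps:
$X{\left(-28 \right)} - 3706 = \left(6 - 28\right)^{2} - 3706 = \left(-22\right)^{2} - 3706 = 484 - 3706 = -3222$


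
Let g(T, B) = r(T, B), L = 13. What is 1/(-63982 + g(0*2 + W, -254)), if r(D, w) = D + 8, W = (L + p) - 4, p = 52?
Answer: -1/63913 ≈ -1.5646e-5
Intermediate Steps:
W = 61 (W = (13 + 52) - 4 = 65 - 4 = 61)
r(D, w) = 8 + D
g(T, B) = 8 + T
1/(-63982 + g(0*2 + W, -254)) = 1/(-63982 + (8 + (0*2 + 61))) = 1/(-63982 + (8 + (0 + 61))) = 1/(-63982 + (8 + 61)) = 1/(-63982 + 69) = 1/(-63913) = -1/63913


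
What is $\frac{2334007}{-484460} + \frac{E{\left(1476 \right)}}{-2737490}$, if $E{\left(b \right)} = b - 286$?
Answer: $- \frac{91284247569}{18945777220} \approx -4.8182$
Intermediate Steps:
$E{\left(b \right)} = -286 + b$ ($E{\left(b \right)} = b - 286 = -286 + b$)
$\frac{2334007}{-484460} + \frac{E{\left(1476 \right)}}{-2737490} = \frac{2334007}{-484460} + \frac{-286 + 1476}{-2737490} = 2334007 \left(- \frac{1}{484460}\right) + 1190 \left(- \frac{1}{2737490}\right) = - \frac{2334007}{484460} - \frac{17}{39107} = - \frac{91284247569}{18945777220}$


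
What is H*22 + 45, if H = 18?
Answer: 441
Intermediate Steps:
H*22 + 45 = 18*22 + 45 = 396 + 45 = 441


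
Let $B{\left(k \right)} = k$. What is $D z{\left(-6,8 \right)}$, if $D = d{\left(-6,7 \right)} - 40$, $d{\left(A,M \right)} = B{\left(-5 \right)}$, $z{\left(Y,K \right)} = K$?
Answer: $-360$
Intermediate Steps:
$d{\left(A,M \right)} = -5$
$D = -45$ ($D = -5 - 40 = -45$)
$D z{\left(-6,8 \right)} = \left(-45\right) 8 = -360$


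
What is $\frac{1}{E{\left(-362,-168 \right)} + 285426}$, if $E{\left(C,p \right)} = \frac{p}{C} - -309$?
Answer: $\frac{181}{51718119} \approx 3.4997 \cdot 10^{-6}$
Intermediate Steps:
$E{\left(C,p \right)} = 309 + \frac{p}{C}$ ($E{\left(C,p \right)} = \frac{p}{C} + 309 = 309 + \frac{p}{C}$)
$\frac{1}{E{\left(-362,-168 \right)} + 285426} = \frac{1}{\left(309 - \frac{168}{-362}\right) + 285426} = \frac{1}{\left(309 - - \frac{84}{181}\right) + 285426} = \frac{1}{\left(309 + \frac{84}{181}\right) + 285426} = \frac{1}{\frac{56013}{181} + 285426} = \frac{1}{\frac{51718119}{181}} = \frac{181}{51718119}$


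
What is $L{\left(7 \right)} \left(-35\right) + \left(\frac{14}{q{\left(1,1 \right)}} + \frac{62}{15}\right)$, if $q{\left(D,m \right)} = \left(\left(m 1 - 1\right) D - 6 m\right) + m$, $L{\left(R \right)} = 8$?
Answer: $- \frac{836}{3} \approx -278.67$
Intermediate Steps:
$q{\left(D,m \right)} = - 5 m + D \left(-1 + m\right)$ ($q{\left(D,m \right)} = \left(\left(m - 1\right) D - 6 m\right) + m = \left(\left(-1 + m\right) D - 6 m\right) + m = \left(D \left(-1 + m\right) - 6 m\right) + m = \left(- 6 m + D \left(-1 + m\right)\right) + m = - 5 m + D \left(-1 + m\right)$)
$L{\left(7 \right)} \left(-35\right) + \left(\frac{14}{q{\left(1,1 \right)}} + \frac{62}{15}\right) = 8 \left(-35\right) + \left(\frac{14}{\left(-1\right) 1 - 5 + 1 \cdot 1} + \frac{62}{15}\right) = -280 + \left(\frac{14}{-1 - 5 + 1} + 62 \cdot \frac{1}{15}\right) = -280 + \left(\frac{14}{-5} + \frac{62}{15}\right) = -280 + \left(14 \left(- \frac{1}{5}\right) + \frac{62}{15}\right) = -280 + \left(- \frac{14}{5} + \frac{62}{15}\right) = -280 + \frac{4}{3} = - \frac{836}{3}$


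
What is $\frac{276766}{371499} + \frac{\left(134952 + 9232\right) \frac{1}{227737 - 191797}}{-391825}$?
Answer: $\frac{324784830975932}{435959974046625} \approx 0.74499$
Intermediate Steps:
$\frac{276766}{371499} + \frac{\left(134952 + 9232\right) \frac{1}{227737 - 191797}}{-391825} = 276766 \cdot \frac{1}{371499} + \frac{144184}{35940} \left(- \frac{1}{391825}\right) = \frac{276766}{371499} + 144184 \cdot \frac{1}{35940} \left(- \frac{1}{391825}\right) = \frac{276766}{371499} + \frac{36046}{8985} \left(- \frac{1}{391825}\right) = \frac{276766}{371499} - \frac{36046}{3520547625} = \frac{324784830975932}{435959974046625}$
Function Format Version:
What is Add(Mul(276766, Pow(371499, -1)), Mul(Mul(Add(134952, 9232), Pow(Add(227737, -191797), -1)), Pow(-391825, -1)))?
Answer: Rational(324784830975932, 435959974046625) ≈ 0.74499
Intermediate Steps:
Add(Mul(276766, Pow(371499, -1)), Mul(Mul(Add(134952, 9232), Pow(Add(227737, -191797), -1)), Pow(-391825, -1))) = Add(Mul(276766, Rational(1, 371499)), Mul(Mul(144184, Pow(35940, -1)), Rational(-1, 391825))) = Add(Rational(276766, 371499), Mul(Mul(144184, Rational(1, 35940)), Rational(-1, 391825))) = Add(Rational(276766, 371499), Mul(Rational(36046, 8985), Rational(-1, 391825))) = Add(Rational(276766, 371499), Rational(-36046, 3520547625)) = Rational(324784830975932, 435959974046625)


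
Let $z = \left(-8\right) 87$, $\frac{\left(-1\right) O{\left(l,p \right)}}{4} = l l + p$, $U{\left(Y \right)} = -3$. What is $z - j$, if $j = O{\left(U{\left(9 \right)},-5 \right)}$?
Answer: $-680$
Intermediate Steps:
$O{\left(l,p \right)} = - 4 p - 4 l^{2}$ ($O{\left(l,p \right)} = - 4 \left(l l + p\right) = - 4 \left(l^{2} + p\right) = - 4 \left(p + l^{2}\right) = - 4 p - 4 l^{2}$)
$j = -16$ ($j = \left(-4\right) \left(-5\right) - 4 \left(-3\right)^{2} = 20 - 36 = -16$)
$z = -696$
$z - j = -696 - -16 = -696 + 16 = -680$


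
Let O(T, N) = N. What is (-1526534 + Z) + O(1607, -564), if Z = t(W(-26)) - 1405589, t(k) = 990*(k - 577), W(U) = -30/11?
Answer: -3506617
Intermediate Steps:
W(U) = -30/11 (W(U) = -30*1/11 = -30/11)
t(k) = -571230 + 990*k (t(k) = 990*(-577 + k) = -571230 + 990*k)
Z = -1979519 (Z = (-571230 + 990*(-30/11)) - 1405589 = (-571230 - 2700) - 1405589 = -573930 - 1405589 = -1979519)
(-1526534 + Z) + O(1607, -564) = (-1526534 - 1979519) - 564 = -3506053 - 564 = -3506617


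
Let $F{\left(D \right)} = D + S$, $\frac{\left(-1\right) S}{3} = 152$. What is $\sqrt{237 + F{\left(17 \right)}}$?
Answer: $i \sqrt{202} \approx 14.213 i$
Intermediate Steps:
$S = -456$ ($S = \left(-3\right) 152 = -456$)
$F{\left(D \right)} = -456 + D$ ($F{\left(D \right)} = D - 456 = -456 + D$)
$\sqrt{237 + F{\left(17 \right)}} = \sqrt{237 + \left(-456 + 17\right)} = \sqrt{237 - 439} = \sqrt{-202} = i \sqrt{202}$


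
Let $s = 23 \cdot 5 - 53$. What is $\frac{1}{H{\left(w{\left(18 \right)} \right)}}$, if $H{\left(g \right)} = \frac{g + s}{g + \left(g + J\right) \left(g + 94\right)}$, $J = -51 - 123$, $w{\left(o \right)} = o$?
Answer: $- \frac{8727}{40} \approx -218.18$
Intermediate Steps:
$J = -174$ ($J = -51 - 123 = -174$)
$s = 62$ ($s = 115 - 53 = 62$)
$H{\left(g \right)} = \frac{62 + g}{g + \left(-174 + g\right) \left(94 + g\right)}$ ($H{\left(g \right)} = \frac{g + 62}{g + \left(g - 174\right) \left(g + 94\right)} = \frac{62 + g}{g + \left(-174 + g\right) \left(94 + g\right)}$)
$\frac{1}{H{\left(w{\left(18 \right)} \right)}} = \frac{1}{\frac{1}{-16356 + 18^{2} - 1422} \left(62 + 18\right)} = \frac{1}{\frac{1}{-16356 + 324 - 1422} \cdot 80} = \frac{1}{\frac{1}{-17454} \cdot 80} = \frac{1}{\left(- \frac{1}{17454}\right) 80} = \frac{1}{- \frac{40}{8727}} = - \frac{8727}{40}$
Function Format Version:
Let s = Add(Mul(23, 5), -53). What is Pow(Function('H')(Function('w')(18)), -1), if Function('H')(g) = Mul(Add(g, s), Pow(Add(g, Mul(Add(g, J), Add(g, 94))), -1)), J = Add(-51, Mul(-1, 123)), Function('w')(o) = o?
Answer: Rational(-8727, 40) ≈ -218.18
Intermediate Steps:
J = -174 (J = Add(-51, -123) = -174)
s = 62 (s = Add(115, -53) = 62)
Function('H')(g) = Mul(Pow(Add(g, Mul(Add(-174, g), Add(94, g))), -1), Add(62, g)) (Function('H')(g) = Mul(Add(g, 62), Pow(Add(g, Mul(Add(g, -174), Add(g, 94))), -1)) = Mul(Add(62, g), Pow(Add(g, Mul(Add(-174, g), Add(94, g))), -1)) = Mul(Pow(Add(g, Mul(Add(-174, g), Add(94, g))), -1), Add(62, g)))
Pow(Function('H')(Function('w')(18)), -1) = Pow(Mul(Pow(Add(-16356, Pow(18, 2), Mul(-79, 18)), -1), Add(62, 18)), -1) = Pow(Mul(Pow(Add(-16356, 324, -1422), -1), 80), -1) = Pow(Mul(Pow(-17454, -1), 80), -1) = Pow(Mul(Rational(-1, 17454), 80), -1) = Pow(Rational(-40, 8727), -1) = Rational(-8727, 40)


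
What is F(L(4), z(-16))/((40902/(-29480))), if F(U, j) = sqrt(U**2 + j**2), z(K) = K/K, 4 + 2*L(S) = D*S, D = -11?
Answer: -14740*sqrt(577)/20451 ≈ -17.313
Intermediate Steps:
L(S) = -2 - 11*S/2 (L(S) = -2 + (-11*S)/2 = -2 - 11*S/2)
z(K) = 1
F(L(4), z(-16))/((40902/(-29480))) = sqrt((-2 - 11/2*4)**2 + 1**2)/((40902/(-29480))) = sqrt((-2 - 22)**2 + 1)/((40902*(-1/29480))) = sqrt((-24)**2 + 1)/(-20451/14740) = sqrt(576 + 1)*(-14740/20451) = sqrt(577)*(-14740/20451) = -14740*sqrt(577)/20451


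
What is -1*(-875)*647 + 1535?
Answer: 567660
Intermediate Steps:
-1*(-875)*647 + 1535 = 875*647 + 1535 = 566125 + 1535 = 567660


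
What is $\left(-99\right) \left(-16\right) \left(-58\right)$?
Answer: $-91872$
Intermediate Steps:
$\left(-99\right) \left(-16\right) \left(-58\right) = 1584 \left(-58\right) = -91872$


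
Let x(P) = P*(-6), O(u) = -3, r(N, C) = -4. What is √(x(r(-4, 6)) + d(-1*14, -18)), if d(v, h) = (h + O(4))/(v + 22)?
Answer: 3*√38/4 ≈ 4.6233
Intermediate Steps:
d(v, h) = (-3 + h)/(22 + v) (d(v, h) = (h - 3)/(v + 22) = (-3 + h)/(22 + v))
x(P) = -6*P
√(x(r(-4, 6)) + d(-1*14, -18)) = √(-6*(-4) + (-3 - 18)/(22 - 1*14)) = √(24 - 21/(22 - 14)) = √(24 - 21/8) = √(171/8) = 3*√38/4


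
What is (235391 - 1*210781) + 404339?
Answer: 428949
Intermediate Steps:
(235391 - 1*210781) + 404339 = (235391 - 210781) + 404339 = 24610 + 404339 = 428949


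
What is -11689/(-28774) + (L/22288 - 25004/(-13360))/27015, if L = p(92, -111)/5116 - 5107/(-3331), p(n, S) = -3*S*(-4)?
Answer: 2086785910546821477331/5136020125288456430600 ≈ 0.40630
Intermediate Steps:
p(n, S) = 12*S
L = 5422630/4260349 (L = (12*(-111))/5116 - 5107/(-3331) = -1332*1/5116 - 5107*(-1/3331) = -333/1279 + 5107/3331 = 5422630/4260349 ≈ 1.2728)
-11689/(-28774) + (L/22288 - 25004/(-13360))/27015 = -11689/(-28774) + ((5422630/4260349)/22288 - 25004/(-13360))/27015 = -11689*(-1/28774) + ((5422630/4260349)*(1/22288) - 25004*(-1/13360))*(1/27015) = 11689/28774 + (2711315/47477329256 + 6251/3340)*(1/27015) = 11689/28774 + (74197460242839/39643569928760)*(1/27015) = 11689/28774 + 24732486747613/356990347208483800 = 2086785910546821477331/5136020125288456430600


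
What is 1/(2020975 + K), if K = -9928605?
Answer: -1/7907630 ≈ -1.2646e-7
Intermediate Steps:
1/(2020975 + K) = 1/(2020975 - 9928605) = 1/(-7907630) = -1/7907630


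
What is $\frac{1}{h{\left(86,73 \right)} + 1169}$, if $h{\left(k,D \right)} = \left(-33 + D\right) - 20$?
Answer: $\frac{1}{1189} \approx 0.00084104$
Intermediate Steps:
$h{\left(k,D \right)} = -53 + D$
$\frac{1}{h{\left(86,73 \right)} + 1169} = \frac{1}{\left(-53 + 73\right) + 1169} = \frac{1}{20 + 1169} = \frac{1}{1189}$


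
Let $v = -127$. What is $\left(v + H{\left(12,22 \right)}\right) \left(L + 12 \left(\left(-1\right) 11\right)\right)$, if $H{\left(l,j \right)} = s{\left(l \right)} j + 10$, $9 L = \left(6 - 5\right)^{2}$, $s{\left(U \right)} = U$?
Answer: $- \frac{58163}{3} \approx -19388.0$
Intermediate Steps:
$L = \frac{1}{9}$ ($L = \frac{\left(6 - 5\right)^{2}}{9} = \frac{1^{2}}{9} = \frac{1}{9} \cdot 1 = \frac{1}{9} \approx 0.11111$)
$H{\left(l,j \right)} = 10 + j l$ ($H{\left(l,j \right)} = l j + 10 = j l + 10 = 10 + j l$)
$\left(v + H{\left(12,22 \right)}\right) \left(L + 12 \left(\left(-1\right) 11\right)\right) = \left(-127 + \left(10 + 22 \cdot 12\right)\right) \left(\frac{1}{9} + 12 \left(\left(-1\right) 11\right)\right) = \left(-127 + \left(10 + 264\right)\right) \left(\frac{1}{9} + 12 \left(-11\right)\right) = \left(-127 + 274\right) \left(\frac{1}{9} - 132\right) = 147 \left(- \frac{1187}{9}\right) = - \frac{58163}{3}$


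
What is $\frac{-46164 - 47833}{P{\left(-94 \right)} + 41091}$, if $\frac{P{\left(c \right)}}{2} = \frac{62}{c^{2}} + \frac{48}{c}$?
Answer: $- \frac{207639373}{90767794} \approx -2.2876$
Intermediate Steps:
$P{\left(c \right)} = \frac{96}{c} + \frac{124}{c^{2}}$ ($P{\left(c \right)} = 2 \left(\frac{62}{c^{2}} + \frac{48}{c}\right) = 2 \left(\frac{48}{c} + \frac{62}{c^{2}}\right) = \frac{96}{c} + \frac{124}{c^{2}}$)
$\frac{-46164 - 47833}{P{\left(-94 \right)} + 41091} = \frac{-46164 - 47833}{\frac{4 \left(31 + 24 \left(-94\right)\right)}{8836} + 41091} = - \frac{93997}{4 \cdot \frac{1}{8836} \left(31 - 2256\right) + 41091} = - \frac{93997}{4 \cdot \frac{1}{8836} \left(-2225\right) + 41091} = - \frac{93997}{- \frac{2225}{2209} + 41091} = - \frac{93997}{\frac{90767794}{2209}} = \left(-93997\right) \frac{2209}{90767794} = - \frac{207639373}{90767794}$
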